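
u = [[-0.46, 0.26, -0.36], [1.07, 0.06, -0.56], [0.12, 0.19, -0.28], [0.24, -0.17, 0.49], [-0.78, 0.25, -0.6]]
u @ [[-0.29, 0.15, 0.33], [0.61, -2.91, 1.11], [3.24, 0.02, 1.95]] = [[-0.87, -0.83, -0.57], [-2.09, -0.03, -0.67], [-0.83, -0.54, -0.30], [1.41, 0.54, 0.85], [-1.57, -0.86, -1.15]]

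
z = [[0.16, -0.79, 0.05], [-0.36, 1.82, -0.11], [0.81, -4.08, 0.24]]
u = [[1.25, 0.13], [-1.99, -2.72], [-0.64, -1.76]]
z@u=[[1.74, 2.08], [-4.00, -4.80], [8.98, 10.78]]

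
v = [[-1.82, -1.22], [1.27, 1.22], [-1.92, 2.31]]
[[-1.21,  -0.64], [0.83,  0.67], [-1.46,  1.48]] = v @ [[0.70, -0.05], [-0.05, 0.6]]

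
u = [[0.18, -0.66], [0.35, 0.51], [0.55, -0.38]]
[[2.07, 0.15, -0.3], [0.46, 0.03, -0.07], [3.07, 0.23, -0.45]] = u @ [[4.21, 0.31, -0.62], [-1.99, -0.15, 0.29]]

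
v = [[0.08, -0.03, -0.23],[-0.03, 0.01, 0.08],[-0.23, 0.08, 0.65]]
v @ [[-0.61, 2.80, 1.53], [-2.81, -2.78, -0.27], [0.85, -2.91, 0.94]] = [[-0.16, 0.98, -0.09], [0.06, -0.34, 0.03], [0.47, -2.76, 0.24]]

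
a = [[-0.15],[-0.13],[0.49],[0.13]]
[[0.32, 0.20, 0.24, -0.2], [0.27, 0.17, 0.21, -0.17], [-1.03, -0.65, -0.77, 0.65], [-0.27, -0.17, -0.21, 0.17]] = a@ [[-2.11, -1.33, -1.58, 1.32]]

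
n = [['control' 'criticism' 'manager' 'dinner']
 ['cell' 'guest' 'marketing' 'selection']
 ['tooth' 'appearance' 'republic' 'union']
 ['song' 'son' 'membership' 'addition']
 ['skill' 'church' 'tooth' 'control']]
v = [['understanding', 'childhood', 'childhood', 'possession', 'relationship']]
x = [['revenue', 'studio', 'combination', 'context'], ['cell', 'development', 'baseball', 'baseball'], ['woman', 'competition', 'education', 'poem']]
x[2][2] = 'education'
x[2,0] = 'woman'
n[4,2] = 'tooth'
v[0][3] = 'possession'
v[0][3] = 'possession'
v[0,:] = ['understanding', 'childhood', 'childhood', 'possession', 'relationship']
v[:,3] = ['possession']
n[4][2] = 'tooth'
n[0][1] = 'criticism'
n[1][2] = 'marketing'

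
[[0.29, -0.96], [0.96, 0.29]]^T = [[0.29, 0.96], [-0.96, 0.29]]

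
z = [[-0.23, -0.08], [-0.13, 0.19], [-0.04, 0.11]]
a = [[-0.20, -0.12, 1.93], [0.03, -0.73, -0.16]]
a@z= [[-0.02, 0.21], [0.09, -0.16]]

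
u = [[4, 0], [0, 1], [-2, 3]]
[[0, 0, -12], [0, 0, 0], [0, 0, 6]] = u@[[0, 0, -3], [0, 0, 0]]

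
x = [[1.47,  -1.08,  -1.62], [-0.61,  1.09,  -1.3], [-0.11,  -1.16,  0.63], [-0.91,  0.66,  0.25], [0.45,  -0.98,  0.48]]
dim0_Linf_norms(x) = [1.47, 1.16, 1.62]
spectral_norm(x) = 2.77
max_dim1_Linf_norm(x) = 1.62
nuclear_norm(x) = 5.77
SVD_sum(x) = [[1.35, -1.53, -0.44], [-0.6, 0.67, 0.19], [0.42, -0.47, -0.14], [-0.73, 0.82, 0.24], [0.59, -0.66, -0.19]] + [[0.18, 0.49, -1.15], [0.22, 0.59, -1.38], [-0.15, -0.40, 0.95], [-0.01, -0.04, 0.09], [-0.11, -0.29, 0.69]] + [[-0.06, -0.05, -0.03], [-0.23, -0.17, -0.11], [-0.38, -0.28, -0.18], [-0.17, -0.12, -0.08], [-0.03, -0.02, -0.01]]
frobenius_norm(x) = 3.70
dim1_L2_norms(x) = [2.44, 1.8, 1.32, 1.15, 1.18]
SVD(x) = [[-0.75,-0.54,0.13], [0.33,-0.64,0.49], [-0.23,0.44,0.79], [0.41,0.04,0.35], [-0.33,0.32,0.06]] @ diag([2.774169741920711, 2.35992492599302, 0.6408873432112805]) @ [[-0.65, 0.73, 0.21],[-0.14, -0.39, 0.91],[-0.75, -0.56, -0.36]]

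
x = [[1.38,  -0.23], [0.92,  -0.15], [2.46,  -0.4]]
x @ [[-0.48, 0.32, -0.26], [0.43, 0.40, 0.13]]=[[-0.76, 0.35, -0.39], [-0.51, 0.23, -0.26], [-1.35, 0.63, -0.69]]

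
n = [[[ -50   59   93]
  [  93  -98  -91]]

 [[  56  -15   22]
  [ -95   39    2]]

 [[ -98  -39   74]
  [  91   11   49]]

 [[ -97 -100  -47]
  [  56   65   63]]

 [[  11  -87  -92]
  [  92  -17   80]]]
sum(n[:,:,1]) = -182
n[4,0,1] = -87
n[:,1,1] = [-98, 39, 11, 65, -17]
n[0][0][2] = 93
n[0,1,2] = -91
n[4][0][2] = -92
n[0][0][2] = 93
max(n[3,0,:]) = -47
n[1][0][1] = -15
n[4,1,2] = 80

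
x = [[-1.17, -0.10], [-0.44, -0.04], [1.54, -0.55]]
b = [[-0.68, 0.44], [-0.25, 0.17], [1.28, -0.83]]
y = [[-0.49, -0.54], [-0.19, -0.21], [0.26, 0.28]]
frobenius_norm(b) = 1.75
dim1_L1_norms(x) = [1.27, 0.48, 2.09]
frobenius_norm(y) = 0.87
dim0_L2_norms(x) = [1.98, 0.56]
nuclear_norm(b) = 1.76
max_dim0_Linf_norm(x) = 1.54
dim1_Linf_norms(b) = [0.68, 0.25, 1.28]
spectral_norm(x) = 2.02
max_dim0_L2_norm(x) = 1.98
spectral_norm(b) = 1.75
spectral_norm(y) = 0.87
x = b + y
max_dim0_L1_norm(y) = 1.03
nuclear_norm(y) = 0.87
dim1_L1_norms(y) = [1.03, 0.4, 0.54]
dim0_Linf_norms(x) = [1.54, 0.55]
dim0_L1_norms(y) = [0.94, 1.03]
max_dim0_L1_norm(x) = 3.15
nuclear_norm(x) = 2.44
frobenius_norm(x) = 2.06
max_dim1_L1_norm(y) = 1.03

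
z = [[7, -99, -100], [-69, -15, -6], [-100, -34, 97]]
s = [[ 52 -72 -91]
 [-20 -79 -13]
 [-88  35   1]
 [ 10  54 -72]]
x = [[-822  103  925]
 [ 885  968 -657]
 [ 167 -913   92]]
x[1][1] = 968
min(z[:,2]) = -100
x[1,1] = 968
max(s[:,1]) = 54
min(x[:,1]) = -913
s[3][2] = -72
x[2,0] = 167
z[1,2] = -6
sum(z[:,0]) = -162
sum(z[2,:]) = -37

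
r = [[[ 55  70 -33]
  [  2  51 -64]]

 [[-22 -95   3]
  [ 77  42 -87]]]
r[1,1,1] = 42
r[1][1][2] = -87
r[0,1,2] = -64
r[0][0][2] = -33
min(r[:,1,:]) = -87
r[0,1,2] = -64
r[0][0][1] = 70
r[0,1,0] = 2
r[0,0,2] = -33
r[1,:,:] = [[-22, -95, 3], [77, 42, -87]]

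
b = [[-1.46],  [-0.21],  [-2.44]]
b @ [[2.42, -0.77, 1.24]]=[[-3.53,1.12,-1.81], [-0.51,0.16,-0.26], [-5.90,1.88,-3.03]]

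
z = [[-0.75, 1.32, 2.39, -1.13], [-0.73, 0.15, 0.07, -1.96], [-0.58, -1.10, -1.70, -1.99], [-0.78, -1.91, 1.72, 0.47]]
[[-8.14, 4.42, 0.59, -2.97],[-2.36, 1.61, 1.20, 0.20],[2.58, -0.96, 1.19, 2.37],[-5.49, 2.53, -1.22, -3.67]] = z @ [[1.79,-0.43,-0.17,0.68],[-0.08,-0.01,0.35,0.31],[-2.59,1.43,-0.25,-1.38],[0.44,-0.61,-0.53,-0.38]]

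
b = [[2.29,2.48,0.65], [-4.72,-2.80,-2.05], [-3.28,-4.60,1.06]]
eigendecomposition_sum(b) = [[1.18+2.02j, (1.15+0.78j), (0.45+0.44j)], [-2.28-1.61j, (-1.63-0.28j), (-0.7-0.25j)], [(-1.94-1.69j), (-1.47-0.4j), -0.62-0.29j]] + [[1.18-2.02j, 1.15-0.78j, (0.45-0.44j)], [(-2.28+1.61j), -1.63+0.28j, -0.70+0.25j], [(-1.94+1.69j), (-1.47+0.4j), -0.62+0.29j]] + [[-0.07-0.00j, 0.18-0.00j, (-0.25-0j)],  [-0.17-0.00j, 0.46-0.00j, -0.65-0.00j],  [0.60+0.00j, -1.65+0.00j, (2.3+0j)]]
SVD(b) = [[-0.4, 0.03, 0.91], [0.66, -0.69, 0.31], [0.64, 0.73, 0.26]] @ diag([8.458153152635692, 2.737506290275332, 0.38158165215571116]) @ [[-0.72, -0.68, -0.11], [0.34, -0.49, 0.80], [-0.6, 0.54, 0.59]]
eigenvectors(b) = [[(0.48+0.22j), (0.48-0.22j), -0.10+0.00j], [(-0.63+0j), -0.63-0.00j, -0.27+0.00j], [(-0.57-0.06j), (-0.57+0.06j), (0.96+0j)]]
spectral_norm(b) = 8.46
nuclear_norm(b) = 11.58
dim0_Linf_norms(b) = [4.72, 4.6, 2.05]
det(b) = 8.84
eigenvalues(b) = [(-1.08+1.45j), (-1.08-1.45j), (2.7+0j)]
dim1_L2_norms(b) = [3.44, 5.86, 5.75]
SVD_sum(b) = [[2.47, 2.33, 0.38], [-4.01, -3.79, -0.61], [-3.9, -3.68, -0.59]] + [[0.03, -0.04, 0.07], [-0.64, 0.92, -1.51], [0.68, -0.97, 1.60]] + [[-0.21, 0.19, 0.20],[-0.07, 0.06, 0.07],[-0.06, 0.05, 0.06]]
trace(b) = 0.55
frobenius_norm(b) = 8.90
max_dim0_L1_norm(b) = 10.29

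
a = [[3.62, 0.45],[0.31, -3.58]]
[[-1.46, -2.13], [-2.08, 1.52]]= a@[[-0.47, -0.53],[0.54, -0.47]]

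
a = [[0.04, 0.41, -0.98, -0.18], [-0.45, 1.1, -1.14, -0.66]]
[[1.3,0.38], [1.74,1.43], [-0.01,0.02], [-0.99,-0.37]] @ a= [[-0.12, 0.95, -1.71, -0.48], [-0.57, 2.29, -3.34, -1.26], [-0.01, 0.02, -0.01, -0.01], [0.13, -0.81, 1.39, 0.42]]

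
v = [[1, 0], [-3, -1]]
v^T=[[1, -3], [0, -1]]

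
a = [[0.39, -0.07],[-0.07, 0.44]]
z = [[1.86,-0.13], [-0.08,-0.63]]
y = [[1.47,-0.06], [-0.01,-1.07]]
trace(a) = 0.83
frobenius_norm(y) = 1.82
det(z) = -1.18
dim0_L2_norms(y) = [1.47, 1.07]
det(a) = 0.17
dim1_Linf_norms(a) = [0.39, 0.44]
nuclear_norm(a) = 0.83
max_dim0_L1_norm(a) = 0.51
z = y + a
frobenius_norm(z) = 1.97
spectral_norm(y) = 1.47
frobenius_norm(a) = 0.60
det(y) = -1.57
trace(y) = 0.40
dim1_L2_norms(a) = [0.4, 0.45]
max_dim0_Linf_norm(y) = 1.47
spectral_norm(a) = 0.49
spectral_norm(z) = 1.86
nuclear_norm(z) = 2.50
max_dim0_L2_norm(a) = 0.45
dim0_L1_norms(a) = [0.46, 0.51]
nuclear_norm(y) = 2.54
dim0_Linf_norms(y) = [1.47, 1.07]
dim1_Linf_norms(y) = [1.47, 1.07]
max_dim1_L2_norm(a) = 0.45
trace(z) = 1.23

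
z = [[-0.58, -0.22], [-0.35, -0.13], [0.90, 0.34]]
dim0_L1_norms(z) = [1.83, 0.69]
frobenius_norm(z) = 1.20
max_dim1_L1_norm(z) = 1.24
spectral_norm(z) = 1.20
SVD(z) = [[-0.52, 0.42],[-0.31, -0.90],[0.8, -0.08]] @ diag([1.2040743472812443, 0.00222850156973982]) @ [[0.94, 0.35], [0.35, -0.94]]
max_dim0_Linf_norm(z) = 0.9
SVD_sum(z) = [[-0.58, -0.22], [-0.35, -0.13], [0.9, 0.34]] + [[0.00, -0.00],[-0.00, 0.0],[-0.00, 0.00]]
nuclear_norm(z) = 1.21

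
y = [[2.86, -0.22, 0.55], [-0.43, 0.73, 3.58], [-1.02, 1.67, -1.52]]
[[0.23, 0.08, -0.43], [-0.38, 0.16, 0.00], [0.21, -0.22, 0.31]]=y@[[0.11,0.01,-0.14], [0.09,-0.07,0.07], [-0.11,0.06,-0.03]]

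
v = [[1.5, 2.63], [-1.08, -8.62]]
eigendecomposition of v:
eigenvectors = [[0.99, -0.26], [-0.11, 0.97]]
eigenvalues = [1.21, -8.33]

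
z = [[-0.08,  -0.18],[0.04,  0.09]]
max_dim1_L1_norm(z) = 0.26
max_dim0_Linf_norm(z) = 0.18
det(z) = 0.00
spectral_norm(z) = 0.22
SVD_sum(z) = [[-0.08, -0.18],[0.04, 0.09]] + [[0.00, -0.0], [0.0, -0.0]]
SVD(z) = [[-0.89, 0.45], [0.45, 0.89]] @ diag([0.22022715545545243, 2.7732092821917874e-18]) @ [[0.41, 0.91], [0.91, -0.41]]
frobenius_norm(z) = 0.22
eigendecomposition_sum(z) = [[0.0,0.00],[-0.0,-0.0]] + [[-0.08, -0.18], [0.04, 0.09]]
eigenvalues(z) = [0.0, 0.01]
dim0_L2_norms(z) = [0.09, 0.2]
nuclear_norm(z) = 0.22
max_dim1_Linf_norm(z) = 0.18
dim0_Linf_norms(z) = [0.08, 0.18]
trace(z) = 0.01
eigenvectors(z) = [[-0.91,0.89], [0.41,-0.45]]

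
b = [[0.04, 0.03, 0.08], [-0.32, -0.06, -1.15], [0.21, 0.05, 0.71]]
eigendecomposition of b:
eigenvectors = [[-0.03, 0.48, -0.77], [0.86, 0.85, 0.61], [-0.51, -0.22, 0.18]]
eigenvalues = [0.64, 0.06, -0.0]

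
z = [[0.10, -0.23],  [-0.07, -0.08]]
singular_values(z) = [0.26, 0.09]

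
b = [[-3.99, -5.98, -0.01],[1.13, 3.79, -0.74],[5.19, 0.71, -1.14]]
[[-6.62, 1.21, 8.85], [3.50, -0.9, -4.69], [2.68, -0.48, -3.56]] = b @[[0.43, -0.02, -0.57], [0.82, -0.19, -1.10], [0.12, 0.21, -0.16]]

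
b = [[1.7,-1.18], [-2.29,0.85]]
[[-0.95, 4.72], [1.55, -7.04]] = b@[[-0.82, 3.41], [-0.38, 0.91]]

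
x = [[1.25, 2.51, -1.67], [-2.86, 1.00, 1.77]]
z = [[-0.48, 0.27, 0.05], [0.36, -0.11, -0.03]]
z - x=[[-1.73, -2.24, 1.72], [3.22, -1.11, -1.80]]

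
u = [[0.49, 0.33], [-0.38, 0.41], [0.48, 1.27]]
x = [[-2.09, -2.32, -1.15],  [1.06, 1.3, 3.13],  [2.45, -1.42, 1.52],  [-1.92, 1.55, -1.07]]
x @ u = [[-0.69,-3.1], [1.53,4.86], [2.47,2.16], [-2.04,-1.36]]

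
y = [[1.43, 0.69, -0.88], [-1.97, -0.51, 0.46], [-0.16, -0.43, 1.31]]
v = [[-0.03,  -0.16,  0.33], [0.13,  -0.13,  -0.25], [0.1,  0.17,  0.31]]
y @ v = [[-0.04, -0.47, 0.03],[0.04, 0.46, -0.38],[0.08, 0.3, 0.46]]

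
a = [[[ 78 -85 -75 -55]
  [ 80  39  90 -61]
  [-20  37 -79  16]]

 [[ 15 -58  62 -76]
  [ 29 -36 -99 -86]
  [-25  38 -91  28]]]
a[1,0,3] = -76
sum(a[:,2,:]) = -96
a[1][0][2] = 62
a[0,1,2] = 90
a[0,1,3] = -61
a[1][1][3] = -86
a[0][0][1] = -85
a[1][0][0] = 15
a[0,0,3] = -55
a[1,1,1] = -36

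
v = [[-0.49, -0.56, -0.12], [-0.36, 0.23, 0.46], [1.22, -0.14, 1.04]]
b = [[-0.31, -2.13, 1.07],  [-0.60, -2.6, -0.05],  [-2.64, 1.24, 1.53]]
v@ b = [[0.80,2.35,-0.68], [-1.24,0.74,0.31], [-3.04,-0.94,2.9]]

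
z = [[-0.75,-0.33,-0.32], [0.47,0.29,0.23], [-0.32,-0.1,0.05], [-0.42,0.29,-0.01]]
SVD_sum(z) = [[-0.78, -0.28, -0.27], [0.52, 0.18, 0.18], [-0.27, -0.10, -0.09], [-0.26, -0.09, -0.09]] + [[0.03,-0.06,-0.02], [-0.05,0.11,0.03], [-0.02,0.05,0.01], [-0.17,0.37,0.11]] + [[0.01, 0.01, -0.03], [-0.00, -0.01, 0.02], [-0.03, -0.05, 0.13], [0.01, 0.01, -0.03]]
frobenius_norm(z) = 1.23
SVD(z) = [[-0.77, 0.16, 0.20], [0.52, -0.28, -0.11], [-0.27, -0.12, -0.96], [-0.25, -0.94, 0.18]] @ diag([1.1330053993078155, 0.4481854852612459, 0.15042784296957645]) @ [[0.90, 0.32, 0.31], [0.4, -0.88, -0.25], [0.20, 0.35, -0.92]]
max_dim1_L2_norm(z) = 0.88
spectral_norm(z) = 1.13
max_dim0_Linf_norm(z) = 0.75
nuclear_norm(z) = 1.73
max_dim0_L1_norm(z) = 1.96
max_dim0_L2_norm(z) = 1.03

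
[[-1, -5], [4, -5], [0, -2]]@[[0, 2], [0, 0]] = [[0, -2], [0, 8], [0, 0]]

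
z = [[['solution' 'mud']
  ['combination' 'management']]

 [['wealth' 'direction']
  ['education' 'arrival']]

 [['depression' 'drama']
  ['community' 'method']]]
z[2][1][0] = 'community'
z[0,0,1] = 'mud'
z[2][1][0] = 'community'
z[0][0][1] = 'mud'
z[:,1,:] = [['combination', 'management'], ['education', 'arrival'], ['community', 'method']]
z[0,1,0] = 'combination'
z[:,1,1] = ['management', 'arrival', 'method']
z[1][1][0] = 'education'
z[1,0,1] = 'direction'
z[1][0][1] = 'direction'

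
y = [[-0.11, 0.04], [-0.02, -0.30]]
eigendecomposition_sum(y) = [[-0.12, -0.03], [0.01, 0.00]] + [[0.01,0.07], [-0.03,-0.30]]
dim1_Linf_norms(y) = [0.11, 0.3]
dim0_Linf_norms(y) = [0.11, 0.3]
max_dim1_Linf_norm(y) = 0.3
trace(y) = -0.41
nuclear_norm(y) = 0.41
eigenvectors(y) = [[0.99, -0.21],[-0.11, 0.98]]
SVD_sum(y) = [[0.0, 0.04], [-0.01, -0.30]] + [[-0.11, 0.0], [-0.01, 0.0]]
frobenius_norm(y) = 0.32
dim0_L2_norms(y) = [0.11, 0.3]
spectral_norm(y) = 0.30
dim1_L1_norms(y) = [0.15, 0.32]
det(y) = 0.03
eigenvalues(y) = [-0.11, -0.3]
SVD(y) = [[-0.12, 0.99], [0.99, 0.12]] @ diag([0.3027083594237206, 0.11165862767829263]) @ [[-0.02, -1.0], [-1.00, 0.02]]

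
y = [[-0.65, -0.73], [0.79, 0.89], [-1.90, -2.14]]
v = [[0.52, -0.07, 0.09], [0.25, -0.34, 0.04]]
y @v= [[-0.52, 0.29, -0.09], [0.63, -0.36, 0.11], [-1.52, 0.86, -0.26]]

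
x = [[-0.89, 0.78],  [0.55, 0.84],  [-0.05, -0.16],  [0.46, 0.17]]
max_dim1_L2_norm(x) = 1.18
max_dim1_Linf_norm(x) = 0.89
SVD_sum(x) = [[-0.74, 0.90], [-0.19, 0.23], [0.06, -0.07], [0.10, -0.12]] + [[-0.15, -0.12], [0.74, 0.61], [-0.11, -0.09], [0.36, 0.29]]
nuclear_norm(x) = 2.31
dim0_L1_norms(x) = [1.95, 1.95]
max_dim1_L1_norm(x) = 1.67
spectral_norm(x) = 1.22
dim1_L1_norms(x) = [1.67, 1.39, 0.21, 0.63]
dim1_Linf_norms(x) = [0.89, 0.84, 0.16, 0.46]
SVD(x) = [[-0.96, 0.18], [-0.25, -0.88], [0.08, 0.13], [0.13, -0.43]] @ diag([1.2196844804425189, 1.0906739971997423]) @ [[0.63, -0.77], [-0.77, -0.63]]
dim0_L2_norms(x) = [1.14, 1.17]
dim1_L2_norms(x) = [1.18, 1.0, 0.17, 0.49]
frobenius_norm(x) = 1.64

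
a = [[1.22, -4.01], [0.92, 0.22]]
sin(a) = [[2.79, -5.07], [1.16, 1.53]]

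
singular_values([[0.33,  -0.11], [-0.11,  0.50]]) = [0.55, 0.28]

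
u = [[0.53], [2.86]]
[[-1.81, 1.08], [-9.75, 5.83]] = u@ [[-3.41, 2.04]]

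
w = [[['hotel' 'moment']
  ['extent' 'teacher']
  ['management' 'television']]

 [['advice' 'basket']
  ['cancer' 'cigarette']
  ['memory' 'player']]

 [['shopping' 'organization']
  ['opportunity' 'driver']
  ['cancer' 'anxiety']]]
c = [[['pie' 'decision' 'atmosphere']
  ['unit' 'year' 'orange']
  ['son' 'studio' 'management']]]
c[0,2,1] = 'studio'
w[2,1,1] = 'driver'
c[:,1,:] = [['unit', 'year', 'orange']]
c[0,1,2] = 'orange'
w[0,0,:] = ['hotel', 'moment']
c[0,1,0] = 'unit'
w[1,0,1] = 'basket'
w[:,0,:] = [['hotel', 'moment'], ['advice', 'basket'], ['shopping', 'organization']]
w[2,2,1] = 'anxiety'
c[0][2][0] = 'son'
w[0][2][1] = 'television'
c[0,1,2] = 'orange'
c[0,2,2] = 'management'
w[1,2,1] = 'player'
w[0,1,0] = 'extent'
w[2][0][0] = 'shopping'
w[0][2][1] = 'television'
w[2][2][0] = 'cancer'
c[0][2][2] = 'management'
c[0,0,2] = 'atmosphere'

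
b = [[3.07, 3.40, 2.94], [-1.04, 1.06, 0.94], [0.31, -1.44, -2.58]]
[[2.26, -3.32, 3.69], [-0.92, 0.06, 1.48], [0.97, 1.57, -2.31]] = b @ [[0.81,  -0.56,  -0.16],[0.34,  0.22,  0.91],[-0.47,  -0.80,  0.37]]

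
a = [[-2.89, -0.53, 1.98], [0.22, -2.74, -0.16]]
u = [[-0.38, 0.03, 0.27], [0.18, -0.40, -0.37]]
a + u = [[-3.27, -0.5, 2.25], [0.40, -3.14, -0.53]]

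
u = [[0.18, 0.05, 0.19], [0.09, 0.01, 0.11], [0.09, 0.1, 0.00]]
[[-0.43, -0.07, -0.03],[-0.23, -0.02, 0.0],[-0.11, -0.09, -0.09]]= u@[[-0.63, 0.23, 0.35], [-0.58, -1.15, -1.26], [-1.53, -0.3, -0.16]]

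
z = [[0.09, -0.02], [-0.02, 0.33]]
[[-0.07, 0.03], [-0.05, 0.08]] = z@[[-0.86, 0.36], [-0.2, 0.27]]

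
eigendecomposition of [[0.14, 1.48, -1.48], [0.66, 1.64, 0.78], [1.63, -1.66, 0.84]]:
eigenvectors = [[(0.24-0.57j),(0.24+0.57j),(-0.66+0j)], [-0.02+0.25j,(-0.02-0.25j),(-0.74+0j)], [-0.74+0.00j,-0.74-0.00j,(0.13+0j)]]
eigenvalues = [(0.26+1.81j), (0.26-1.81j), (2.09+0j)]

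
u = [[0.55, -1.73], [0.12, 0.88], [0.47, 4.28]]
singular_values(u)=[4.71, 0.69]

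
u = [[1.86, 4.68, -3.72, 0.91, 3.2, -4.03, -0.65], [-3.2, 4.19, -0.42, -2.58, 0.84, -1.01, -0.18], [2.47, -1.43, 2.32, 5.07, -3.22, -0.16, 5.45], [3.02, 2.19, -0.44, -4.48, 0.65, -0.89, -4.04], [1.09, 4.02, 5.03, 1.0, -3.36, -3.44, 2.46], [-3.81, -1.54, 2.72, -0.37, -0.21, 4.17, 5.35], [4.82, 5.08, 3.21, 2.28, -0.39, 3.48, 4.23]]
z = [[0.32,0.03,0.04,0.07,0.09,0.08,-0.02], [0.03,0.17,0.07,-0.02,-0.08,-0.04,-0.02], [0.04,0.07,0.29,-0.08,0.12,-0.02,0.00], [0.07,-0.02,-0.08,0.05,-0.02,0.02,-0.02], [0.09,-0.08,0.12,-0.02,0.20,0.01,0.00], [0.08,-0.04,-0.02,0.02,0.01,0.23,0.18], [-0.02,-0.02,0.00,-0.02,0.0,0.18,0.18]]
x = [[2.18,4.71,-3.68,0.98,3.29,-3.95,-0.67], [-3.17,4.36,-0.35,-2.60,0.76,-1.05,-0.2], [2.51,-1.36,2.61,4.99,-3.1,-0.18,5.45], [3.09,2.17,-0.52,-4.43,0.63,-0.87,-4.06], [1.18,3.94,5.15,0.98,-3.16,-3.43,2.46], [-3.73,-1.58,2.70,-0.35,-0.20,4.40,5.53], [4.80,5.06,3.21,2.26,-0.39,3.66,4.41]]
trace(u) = 8.93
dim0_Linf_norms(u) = [4.82, 5.08, 5.03, 5.07, 3.36, 4.17, 5.45]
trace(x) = 10.37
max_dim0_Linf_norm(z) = 0.32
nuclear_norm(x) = 48.79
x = z + u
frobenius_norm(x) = 21.91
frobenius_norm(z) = 0.72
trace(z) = 1.44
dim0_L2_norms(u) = [8.24, 9.52, 7.91, 7.72, 5.76, 7.71, 9.95]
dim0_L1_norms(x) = [20.66, 23.18, 18.22, 16.59, 11.53, 17.54, 22.78]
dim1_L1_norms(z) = [0.65, 0.43, 0.62, 0.28, 0.52, 0.58, 0.42]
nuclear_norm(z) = 1.44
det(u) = 79605.12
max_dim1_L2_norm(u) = 9.73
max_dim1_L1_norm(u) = 23.49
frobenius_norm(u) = 21.73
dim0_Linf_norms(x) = [4.8, 5.06, 5.15, 4.99, 3.29, 4.4, 5.53]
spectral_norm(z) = 0.45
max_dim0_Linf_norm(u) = 5.45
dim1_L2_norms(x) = [8.27, 6.14, 8.9, 7.2, 8.5, 8.59, 9.85]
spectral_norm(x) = 14.39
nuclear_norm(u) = 48.48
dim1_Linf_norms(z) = [0.32, 0.17, 0.29, 0.08, 0.2, 0.23, 0.18]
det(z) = -0.00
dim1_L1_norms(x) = [19.46, 12.49, 20.2, 15.77, 20.3, 18.49, 23.79]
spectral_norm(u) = 14.22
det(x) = 81602.37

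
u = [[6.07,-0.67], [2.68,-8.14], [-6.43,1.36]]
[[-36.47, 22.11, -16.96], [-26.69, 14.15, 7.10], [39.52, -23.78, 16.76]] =u @ [[-5.86, 3.58, -3.0], [1.35, -0.56, -1.86]]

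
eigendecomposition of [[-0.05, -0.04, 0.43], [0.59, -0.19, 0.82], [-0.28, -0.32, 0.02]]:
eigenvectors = [[(0.55+0j), (0.34+0.11j), (0.34-0.11j)], [(-0.77+0j), (0.77+0j), (0.77-0j)], [(-0.33+0j), -0.05+0.53j, -0.05-0.53j]]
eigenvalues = [(-0.26+0j), (0.02+0.65j), (0.02-0.65j)]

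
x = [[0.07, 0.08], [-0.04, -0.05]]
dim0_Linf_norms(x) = [0.07, 0.08]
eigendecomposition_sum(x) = [[0.06, 0.06], [-0.03, -0.03]] + [[0.01, 0.02], [-0.01, -0.02]]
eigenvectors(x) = [[0.89,-0.71],  [-0.45,0.71]]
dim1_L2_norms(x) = [0.11, 0.06]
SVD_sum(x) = [[0.07, 0.08], [-0.04, -0.05]] + [[0.0, -0.0], [0.00, -0.00]]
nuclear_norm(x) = 0.13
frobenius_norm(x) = 0.12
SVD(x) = [[-0.86, 0.52], [0.52, 0.86]] @ diag([0.12407317850634979, 0.0024179279003853976]) @ [[-0.65,-0.76], [0.76,-0.65]]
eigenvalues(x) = [0.03, -0.01]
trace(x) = 0.02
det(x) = -0.00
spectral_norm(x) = 0.12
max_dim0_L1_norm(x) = 0.13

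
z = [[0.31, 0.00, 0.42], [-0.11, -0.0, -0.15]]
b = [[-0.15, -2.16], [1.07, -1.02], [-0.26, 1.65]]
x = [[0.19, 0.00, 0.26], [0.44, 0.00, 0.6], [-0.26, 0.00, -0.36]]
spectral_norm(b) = 2.94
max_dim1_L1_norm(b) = 2.31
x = b @ z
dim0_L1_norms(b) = [1.48, 4.83]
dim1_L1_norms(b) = [2.31, 2.09, 1.91]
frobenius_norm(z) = 0.55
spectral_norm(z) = 0.55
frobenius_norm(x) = 0.92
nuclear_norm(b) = 3.96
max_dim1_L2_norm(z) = 0.52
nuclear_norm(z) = 0.55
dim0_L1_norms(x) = [0.89, 0.0, 1.22]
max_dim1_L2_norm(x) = 0.74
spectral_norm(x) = 0.92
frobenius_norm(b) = 3.11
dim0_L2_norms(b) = [1.11, 2.9]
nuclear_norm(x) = 0.93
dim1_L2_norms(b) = [2.17, 1.48, 1.67]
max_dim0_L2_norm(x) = 0.75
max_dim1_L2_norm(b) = 2.17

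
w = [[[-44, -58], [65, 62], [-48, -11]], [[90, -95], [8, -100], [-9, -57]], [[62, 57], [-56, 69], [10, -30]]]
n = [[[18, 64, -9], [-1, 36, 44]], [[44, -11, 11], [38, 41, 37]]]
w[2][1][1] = 69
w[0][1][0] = 65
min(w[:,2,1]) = -57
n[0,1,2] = 44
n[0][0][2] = -9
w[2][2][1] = -30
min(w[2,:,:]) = -56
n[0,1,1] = 36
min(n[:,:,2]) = -9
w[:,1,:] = [[65, 62], [8, -100], [-56, 69]]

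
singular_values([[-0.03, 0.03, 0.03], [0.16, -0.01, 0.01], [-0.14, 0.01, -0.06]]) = [0.22, 0.06, 0.02]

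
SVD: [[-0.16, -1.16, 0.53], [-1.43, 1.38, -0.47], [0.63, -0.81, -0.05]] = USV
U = [[0.39,  0.92,  -0.02], [-0.83,  0.36,  0.43], [0.4,  -0.15,  0.9]]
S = [2.43, 0.94, 0.29]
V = [[0.57, -0.79, 0.24], [-0.81, -0.47, 0.35], [-0.16, -0.39, -0.91]]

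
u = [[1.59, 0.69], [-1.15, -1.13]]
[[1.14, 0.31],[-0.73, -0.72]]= u @[[0.78,-0.15], [-0.15,0.79]]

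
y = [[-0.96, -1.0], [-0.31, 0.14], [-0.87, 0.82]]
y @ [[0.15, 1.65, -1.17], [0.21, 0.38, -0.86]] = [[-0.35, -1.96, 1.98], [-0.02, -0.46, 0.24], [0.04, -1.12, 0.31]]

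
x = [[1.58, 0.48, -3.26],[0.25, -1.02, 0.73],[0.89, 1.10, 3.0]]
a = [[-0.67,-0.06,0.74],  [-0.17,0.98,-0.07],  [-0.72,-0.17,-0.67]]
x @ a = [[1.21, 0.93, 3.32],[-0.52, -1.14, -0.23],[-2.94, 0.51, -1.43]]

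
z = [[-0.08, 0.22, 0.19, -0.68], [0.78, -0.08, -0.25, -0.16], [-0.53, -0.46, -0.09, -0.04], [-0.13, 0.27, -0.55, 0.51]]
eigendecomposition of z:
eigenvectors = [[-0.34+0.30j, (-0.34-0.3j), (-0.59+0j), 0.23+0.00j], [-0.05+0.50j, (-0.05-0.5j), (0.78+0j), 0.29+0.00j], [-0.10-0.44j, -0.10+0.44j, (0.07+0j), (0.82+0j)], [0.58+0.00j, (0.58-0j), (-0.21+0j), 0.44+0.00j]]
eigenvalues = [(0.66+0.58j), (0.66-0.58j), (-0.64+0j), (-0.42+0j)]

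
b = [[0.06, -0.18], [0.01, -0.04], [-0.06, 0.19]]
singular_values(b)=[0.28, 0.0]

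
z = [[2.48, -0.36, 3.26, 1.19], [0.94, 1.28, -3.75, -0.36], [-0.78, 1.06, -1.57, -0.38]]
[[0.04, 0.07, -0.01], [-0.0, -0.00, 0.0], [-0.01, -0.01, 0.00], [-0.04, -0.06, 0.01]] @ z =[[0.17, 0.06, -0.12, 0.03], [0.0, 0.0, 0.00, 0.0], [-0.03, -0.01, 0.0, -0.01], [-0.16, -0.05, 0.08, -0.03]]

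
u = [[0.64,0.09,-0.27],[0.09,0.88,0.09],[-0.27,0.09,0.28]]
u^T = [[0.64, 0.09, -0.27],[0.09, 0.88, 0.09],[-0.27, 0.09, 0.28]]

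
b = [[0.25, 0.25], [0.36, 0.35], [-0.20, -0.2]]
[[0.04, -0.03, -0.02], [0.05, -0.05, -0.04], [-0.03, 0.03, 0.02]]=b @ [[0.03, -0.10, -0.03], [0.11, -0.03, -0.07]]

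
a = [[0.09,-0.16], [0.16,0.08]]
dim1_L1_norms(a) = [0.25, 0.24]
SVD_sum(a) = [[0.14, -0.08], [0.08, -0.05]] + [[-0.05, -0.08],[0.08, 0.13]]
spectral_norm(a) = 0.19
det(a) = 0.03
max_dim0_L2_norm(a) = 0.18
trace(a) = 0.17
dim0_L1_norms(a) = [0.25, 0.24]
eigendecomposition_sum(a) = [[0.04+0.08j, (-0.08+0.04j)],[0.08-0.04j, (0.04+0.08j)]] + [[(0.04-0.08j), -0.08-0.04j], [(0.08+0.04j), 0.04-0.08j]]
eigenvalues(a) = [(0.08+0.16j), (0.08-0.16j)]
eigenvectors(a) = [[(-0.71+0j),-0.71-0.00j], [(-0.02+0.71j),-0.02-0.71j]]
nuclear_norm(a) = 0.36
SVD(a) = [[-0.86, -0.52], [-0.52, 0.86]] @ diag([0.1861767093199344, 0.1761767093199344]) @ [[-0.86, 0.52], [0.52, 0.86]]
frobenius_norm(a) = 0.26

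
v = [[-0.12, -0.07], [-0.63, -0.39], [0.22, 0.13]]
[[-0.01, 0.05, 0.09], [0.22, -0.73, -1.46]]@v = [[-0.01, -0.01], [0.11, 0.08]]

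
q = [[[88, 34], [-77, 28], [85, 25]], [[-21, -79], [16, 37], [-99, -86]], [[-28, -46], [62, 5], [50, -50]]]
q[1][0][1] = -79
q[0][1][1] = 28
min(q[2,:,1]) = -50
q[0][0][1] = 34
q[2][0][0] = -28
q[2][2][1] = -50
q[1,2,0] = -99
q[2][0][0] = -28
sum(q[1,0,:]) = -100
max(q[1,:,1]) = 37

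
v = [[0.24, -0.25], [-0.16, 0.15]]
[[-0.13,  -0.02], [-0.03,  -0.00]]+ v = [[0.11, -0.27],[-0.19, 0.15]]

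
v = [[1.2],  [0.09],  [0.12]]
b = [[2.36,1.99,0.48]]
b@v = [[3.07]]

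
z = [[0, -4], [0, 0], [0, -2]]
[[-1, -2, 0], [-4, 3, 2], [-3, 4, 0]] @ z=[[0, 4], [0, 12], [0, 12]]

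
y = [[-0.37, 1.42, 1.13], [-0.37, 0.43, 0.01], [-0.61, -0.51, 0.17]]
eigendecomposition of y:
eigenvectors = [[0.82+0.00j,0.82-0.00j,(0.09+0j)], [(0.12+0.22j),(0.12-0.22j),(-0.59+0j)], [(0.03+0.51j),0.03-0.51j,(0.8+0j)]]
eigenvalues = [(-0.12+1.08j), (-0.12-1.08j), (0.47+0j)]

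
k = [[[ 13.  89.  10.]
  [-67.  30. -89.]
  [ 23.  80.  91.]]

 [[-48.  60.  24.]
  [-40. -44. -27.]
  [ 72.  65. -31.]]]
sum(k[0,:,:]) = 180.0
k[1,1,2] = -27.0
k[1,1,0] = -40.0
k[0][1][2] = -89.0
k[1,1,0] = -40.0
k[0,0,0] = 13.0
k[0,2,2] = 91.0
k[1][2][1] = 65.0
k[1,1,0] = -40.0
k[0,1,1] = 30.0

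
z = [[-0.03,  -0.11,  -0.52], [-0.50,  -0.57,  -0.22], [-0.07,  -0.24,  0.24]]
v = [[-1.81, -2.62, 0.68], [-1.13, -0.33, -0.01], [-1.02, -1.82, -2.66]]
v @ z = [[1.32,1.53,1.68], [0.20,0.31,0.66], [1.13,1.79,0.29]]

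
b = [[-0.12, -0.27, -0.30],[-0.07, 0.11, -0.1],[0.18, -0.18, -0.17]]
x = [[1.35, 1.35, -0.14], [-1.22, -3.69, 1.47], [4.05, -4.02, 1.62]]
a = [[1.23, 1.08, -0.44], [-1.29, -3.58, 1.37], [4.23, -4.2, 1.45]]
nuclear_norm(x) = 10.56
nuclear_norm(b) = 0.84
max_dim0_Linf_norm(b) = 0.3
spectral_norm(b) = 0.47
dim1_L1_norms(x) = [2.84, 6.38, 9.69]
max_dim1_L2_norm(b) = 0.42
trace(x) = -0.72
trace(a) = -0.90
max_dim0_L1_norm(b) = 0.57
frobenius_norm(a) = 7.54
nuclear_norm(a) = 10.29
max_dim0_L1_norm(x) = 9.06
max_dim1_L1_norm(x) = 9.69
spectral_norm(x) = 6.46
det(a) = -0.08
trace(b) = -0.18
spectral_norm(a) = 6.55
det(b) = 0.01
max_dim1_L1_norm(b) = 0.69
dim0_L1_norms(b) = [0.37, 0.56, 0.57]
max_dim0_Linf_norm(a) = 4.23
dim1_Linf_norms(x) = [1.35, 3.69, 4.05]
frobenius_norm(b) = 0.55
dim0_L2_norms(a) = [4.59, 5.62, 2.04]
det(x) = 7.83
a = x + b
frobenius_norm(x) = 7.49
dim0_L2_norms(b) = [0.23, 0.34, 0.36]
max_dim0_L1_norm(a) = 8.86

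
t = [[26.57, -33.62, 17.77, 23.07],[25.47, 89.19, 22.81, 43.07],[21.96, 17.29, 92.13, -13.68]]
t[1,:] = [25.47, 89.19, 22.81, 43.07]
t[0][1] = -33.62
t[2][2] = 92.13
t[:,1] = [-33.62, 89.19, 17.29]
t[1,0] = 25.47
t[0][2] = 17.77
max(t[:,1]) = 89.19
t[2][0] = 21.96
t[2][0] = 21.96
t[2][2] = 92.13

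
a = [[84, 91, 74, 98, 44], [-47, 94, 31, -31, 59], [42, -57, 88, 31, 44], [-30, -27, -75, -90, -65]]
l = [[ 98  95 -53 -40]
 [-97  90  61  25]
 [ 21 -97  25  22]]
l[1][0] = -97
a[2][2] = 88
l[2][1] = -97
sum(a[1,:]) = 106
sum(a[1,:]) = 106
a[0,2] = 74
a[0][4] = 44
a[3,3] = -90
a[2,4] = 44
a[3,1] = -27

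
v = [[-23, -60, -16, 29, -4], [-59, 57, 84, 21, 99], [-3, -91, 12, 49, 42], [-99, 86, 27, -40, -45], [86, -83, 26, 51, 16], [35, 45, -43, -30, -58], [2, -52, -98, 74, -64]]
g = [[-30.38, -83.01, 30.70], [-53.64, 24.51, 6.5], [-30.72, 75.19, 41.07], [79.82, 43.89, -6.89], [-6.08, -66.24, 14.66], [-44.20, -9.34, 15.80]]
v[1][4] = 99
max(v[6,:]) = 74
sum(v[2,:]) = 9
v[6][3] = 74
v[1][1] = 57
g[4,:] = [-6.08, -66.24, 14.66]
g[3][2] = -6.89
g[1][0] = -53.64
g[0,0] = -30.38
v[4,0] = 86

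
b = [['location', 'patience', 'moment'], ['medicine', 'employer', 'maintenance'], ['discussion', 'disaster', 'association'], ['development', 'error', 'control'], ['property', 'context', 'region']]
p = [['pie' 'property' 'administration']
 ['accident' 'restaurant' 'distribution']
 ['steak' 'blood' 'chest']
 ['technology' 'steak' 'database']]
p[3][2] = 'database'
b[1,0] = 'medicine'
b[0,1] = 'patience'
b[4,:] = ['property', 'context', 'region']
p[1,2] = 'distribution'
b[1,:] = ['medicine', 'employer', 'maintenance']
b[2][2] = 'association'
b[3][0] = 'development'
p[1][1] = 'restaurant'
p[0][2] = 'administration'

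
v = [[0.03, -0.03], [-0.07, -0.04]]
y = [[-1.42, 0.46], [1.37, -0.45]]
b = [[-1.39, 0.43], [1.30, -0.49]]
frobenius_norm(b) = 2.01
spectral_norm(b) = 2.01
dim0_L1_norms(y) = [2.79, 0.91]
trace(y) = -1.87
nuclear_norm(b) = 2.07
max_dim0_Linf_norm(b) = 1.39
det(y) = 0.01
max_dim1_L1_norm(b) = 1.82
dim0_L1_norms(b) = [2.69, 0.92]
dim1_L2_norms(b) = [1.45, 1.39]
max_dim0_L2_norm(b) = 1.9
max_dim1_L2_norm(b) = 1.45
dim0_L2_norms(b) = [1.9, 0.65]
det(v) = -0.00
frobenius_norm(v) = 0.09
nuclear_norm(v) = 0.12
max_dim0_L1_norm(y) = 2.79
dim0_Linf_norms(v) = [0.07, 0.04]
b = y + v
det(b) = 0.12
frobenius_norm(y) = 2.08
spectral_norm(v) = 0.08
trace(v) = -0.01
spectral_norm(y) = 2.08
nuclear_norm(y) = 2.08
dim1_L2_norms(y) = [1.49, 1.44]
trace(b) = -1.88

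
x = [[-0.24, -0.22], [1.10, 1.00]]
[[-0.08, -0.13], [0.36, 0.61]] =x @ [[0.18, 0.31], [0.16, 0.27]]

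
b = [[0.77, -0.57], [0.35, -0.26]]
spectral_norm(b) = 1.05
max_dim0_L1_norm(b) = 1.12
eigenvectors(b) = [[0.91, 0.59], [0.41, 0.8]]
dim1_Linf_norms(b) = [0.77, 0.35]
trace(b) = 0.51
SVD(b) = [[-0.91, -0.41], [-0.41, 0.91]] @ diag([1.0525680774760555, 0.0006650401194747492]) @ [[-0.8, 0.60], [-0.60, -0.8]]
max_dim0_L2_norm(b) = 0.85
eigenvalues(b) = [0.51, -0.0]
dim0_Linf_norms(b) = [0.77, 0.57]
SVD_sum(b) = [[0.77, -0.57],  [0.35, -0.26]] + [[0.0, 0.00], [-0.0, -0.0]]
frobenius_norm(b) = 1.05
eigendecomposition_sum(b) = [[0.77, -0.57], [0.35, -0.26]] + [[0.0, -0.00], [0.0, -0.00]]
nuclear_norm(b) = 1.05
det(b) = -0.00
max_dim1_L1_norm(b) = 1.34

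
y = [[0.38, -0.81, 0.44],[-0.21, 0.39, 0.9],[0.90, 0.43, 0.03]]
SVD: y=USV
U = [[0.23, -0.68, -0.69], [0.85, 0.49, -0.2], [0.47, -0.54, 0.69]]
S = [1.0, 1.0, 0.99]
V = [[0.33,0.35,0.88], [-0.85,0.51,0.12], [0.40,0.79,-0.47]]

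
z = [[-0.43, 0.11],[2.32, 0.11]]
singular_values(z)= [2.36, 0.13]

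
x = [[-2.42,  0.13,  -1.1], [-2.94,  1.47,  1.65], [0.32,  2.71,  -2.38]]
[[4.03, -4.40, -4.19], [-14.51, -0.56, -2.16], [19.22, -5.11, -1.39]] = x@[[1.51, 0.98, 1.32],  [0.87, -0.43, 0.14],  [-6.88, 1.79, 0.92]]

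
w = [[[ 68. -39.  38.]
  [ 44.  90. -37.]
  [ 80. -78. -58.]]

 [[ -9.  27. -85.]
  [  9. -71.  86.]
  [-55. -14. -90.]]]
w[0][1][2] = -37.0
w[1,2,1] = -14.0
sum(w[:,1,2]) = 49.0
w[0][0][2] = 38.0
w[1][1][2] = 86.0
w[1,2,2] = -90.0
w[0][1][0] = 44.0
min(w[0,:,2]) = -58.0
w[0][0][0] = 68.0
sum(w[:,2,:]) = -215.0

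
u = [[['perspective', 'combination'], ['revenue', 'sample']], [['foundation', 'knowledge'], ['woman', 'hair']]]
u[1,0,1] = 'knowledge'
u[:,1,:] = [['revenue', 'sample'], ['woman', 'hair']]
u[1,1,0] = 'woman'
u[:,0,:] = [['perspective', 'combination'], ['foundation', 'knowledge']]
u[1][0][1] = 'knowledge'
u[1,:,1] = ['knowledge', 'hair']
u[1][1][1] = 'hair'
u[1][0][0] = 'foundation'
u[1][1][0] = 'woman'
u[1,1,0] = 'woman'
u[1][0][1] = 'knowledge'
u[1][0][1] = 'knowledge'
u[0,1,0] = 'revenue'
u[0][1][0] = 'revenue'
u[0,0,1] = 'combination'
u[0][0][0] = 'perspective'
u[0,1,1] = 'sample'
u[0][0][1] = 'combination'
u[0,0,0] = 'perspective'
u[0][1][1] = 'sample'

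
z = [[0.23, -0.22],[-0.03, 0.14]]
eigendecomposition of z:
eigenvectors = [[0.98, 0.85], [-0.21, 0.53]]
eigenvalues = [0.28, 0.09]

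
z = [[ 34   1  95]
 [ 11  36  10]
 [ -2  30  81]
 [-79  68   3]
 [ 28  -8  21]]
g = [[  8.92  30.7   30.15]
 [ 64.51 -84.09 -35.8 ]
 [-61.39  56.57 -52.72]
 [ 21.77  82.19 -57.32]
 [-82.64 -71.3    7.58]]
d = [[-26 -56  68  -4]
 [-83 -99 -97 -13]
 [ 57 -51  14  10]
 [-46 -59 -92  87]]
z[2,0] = -2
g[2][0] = -61.39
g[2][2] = -52.72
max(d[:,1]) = -51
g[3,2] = -57.32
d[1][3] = -13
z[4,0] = 28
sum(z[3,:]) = -8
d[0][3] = -4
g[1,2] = -35.8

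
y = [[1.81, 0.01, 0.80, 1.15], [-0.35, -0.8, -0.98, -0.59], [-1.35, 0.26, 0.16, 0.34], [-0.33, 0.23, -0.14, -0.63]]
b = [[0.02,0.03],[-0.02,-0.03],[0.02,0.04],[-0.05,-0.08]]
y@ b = [[-0.01,-0.01],[0.02,0.02],[-0.05,-0.07],[0.02,0.03]]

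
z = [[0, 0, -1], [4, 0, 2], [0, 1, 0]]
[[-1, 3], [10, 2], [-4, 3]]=z @ [[2, 2], [-4, 3], [1, -3]]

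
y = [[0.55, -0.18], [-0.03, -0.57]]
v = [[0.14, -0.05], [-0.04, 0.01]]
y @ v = [[0.08, -0.03], [0.02, -0.0]]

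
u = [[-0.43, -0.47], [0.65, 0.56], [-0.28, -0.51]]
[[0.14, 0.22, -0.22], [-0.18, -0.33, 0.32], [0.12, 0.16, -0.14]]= u @ [[-0.15,-0.44,0.50], [-0.15,-0.07,-0.0]]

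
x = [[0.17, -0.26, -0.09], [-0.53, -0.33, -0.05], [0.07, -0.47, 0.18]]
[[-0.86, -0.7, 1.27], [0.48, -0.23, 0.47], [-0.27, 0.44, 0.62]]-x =[[-1.03, -0.44, 1.36],[1.01, 0.10, 0.52],[-0.34, 0.91, 0.44]]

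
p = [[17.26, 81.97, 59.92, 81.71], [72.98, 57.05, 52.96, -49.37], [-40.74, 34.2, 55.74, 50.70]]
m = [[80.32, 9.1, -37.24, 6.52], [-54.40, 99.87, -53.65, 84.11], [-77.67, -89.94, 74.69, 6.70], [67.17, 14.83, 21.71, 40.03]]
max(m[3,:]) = 67.17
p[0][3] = 81.71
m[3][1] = 14.83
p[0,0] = 17.26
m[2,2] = 74.69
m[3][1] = 14.83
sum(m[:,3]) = 137.36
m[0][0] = 80.32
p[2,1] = 34.2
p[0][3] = 81.71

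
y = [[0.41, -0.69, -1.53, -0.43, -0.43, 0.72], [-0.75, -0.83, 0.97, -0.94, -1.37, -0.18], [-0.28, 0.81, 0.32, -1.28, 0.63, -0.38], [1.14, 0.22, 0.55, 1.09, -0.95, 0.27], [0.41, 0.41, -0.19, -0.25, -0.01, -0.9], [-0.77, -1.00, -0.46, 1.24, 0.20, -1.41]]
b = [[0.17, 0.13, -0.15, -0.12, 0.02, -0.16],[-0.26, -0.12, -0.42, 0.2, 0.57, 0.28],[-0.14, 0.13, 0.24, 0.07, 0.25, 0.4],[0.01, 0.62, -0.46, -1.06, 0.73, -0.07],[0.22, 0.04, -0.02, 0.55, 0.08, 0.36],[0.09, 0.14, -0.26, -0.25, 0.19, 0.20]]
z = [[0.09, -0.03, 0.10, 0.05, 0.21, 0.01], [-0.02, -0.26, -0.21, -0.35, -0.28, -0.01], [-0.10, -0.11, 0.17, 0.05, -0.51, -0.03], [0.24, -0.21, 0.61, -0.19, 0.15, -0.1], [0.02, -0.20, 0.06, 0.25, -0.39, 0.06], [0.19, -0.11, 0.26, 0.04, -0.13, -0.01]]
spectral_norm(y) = 2.55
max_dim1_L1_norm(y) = 5.08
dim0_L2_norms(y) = [1.69, 1.74, 1.98, 2.34, 1.84, 1.89]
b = z @ y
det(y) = 0.02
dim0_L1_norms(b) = [0.89, 1.18, 1.55, 2.25, 1.84, 1.47]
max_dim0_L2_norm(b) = 1.24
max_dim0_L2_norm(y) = 2.34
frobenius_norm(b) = 2.03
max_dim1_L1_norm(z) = 1.5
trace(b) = -0.49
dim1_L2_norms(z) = [0.26, 0.56, 0.56, 0.74, 0.51, 0.37]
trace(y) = -0.43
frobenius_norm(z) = 1.28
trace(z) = -0.59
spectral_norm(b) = 1.62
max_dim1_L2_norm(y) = 2.32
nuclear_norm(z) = 2.45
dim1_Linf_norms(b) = [0.17, 0.57, 0.4, 1.06, 0.55, 0.26]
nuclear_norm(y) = 10.27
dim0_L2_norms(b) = [0.42, 0.67, 0.73, 1.24, 0.98, 0.66]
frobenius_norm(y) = 4.72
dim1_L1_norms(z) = [0.49, 1.13, 0.97, 1.5, 0.98, 0.74]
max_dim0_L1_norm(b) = 2.25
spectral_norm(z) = 0.81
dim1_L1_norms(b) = [0.75, 1.85, 1.23, 2.95, 1.27, 1.13]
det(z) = -0.00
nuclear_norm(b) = 3.77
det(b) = 0.00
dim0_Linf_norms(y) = [1.14, 1.0, 1.53, 1.28, 1.37, 1.41]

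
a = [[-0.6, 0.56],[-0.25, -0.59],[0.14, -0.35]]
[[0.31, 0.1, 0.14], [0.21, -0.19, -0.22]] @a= [[-0.19, 0.07], [-0.11, 0.31]]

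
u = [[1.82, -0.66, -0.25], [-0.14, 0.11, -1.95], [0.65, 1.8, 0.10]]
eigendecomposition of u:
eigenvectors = [[0.97+0.00j, -0.08+0.17j, -0.08-0.17j], [-0.22+0.00j, (0.01+0.69j), (0.01-0.69j)], [(0.13+0j), 0.70+0.00j, (0.7-0j)]]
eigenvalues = [(1.93+0j), (0.05+1.95j), (0.05-1.95j)]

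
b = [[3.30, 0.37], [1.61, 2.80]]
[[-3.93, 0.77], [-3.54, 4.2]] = b @ [[-1.12, 0.07], [-0.62, 1.46]]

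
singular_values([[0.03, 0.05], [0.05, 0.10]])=[0.13, 0.0]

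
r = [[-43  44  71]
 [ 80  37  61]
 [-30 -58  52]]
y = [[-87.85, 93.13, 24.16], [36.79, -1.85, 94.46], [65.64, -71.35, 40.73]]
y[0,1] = 93.13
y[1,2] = 94.46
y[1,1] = -1.85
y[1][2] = 94.46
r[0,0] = -43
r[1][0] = 80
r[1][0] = 80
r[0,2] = 71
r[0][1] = 44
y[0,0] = -87.85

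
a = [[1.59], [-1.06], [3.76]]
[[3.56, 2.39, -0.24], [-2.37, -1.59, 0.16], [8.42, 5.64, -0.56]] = a@[[2.24, 1.50, -0.15]]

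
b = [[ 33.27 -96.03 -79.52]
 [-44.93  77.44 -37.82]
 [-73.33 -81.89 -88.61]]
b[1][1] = 77.44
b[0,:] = [33.27, -96.03, -79.52]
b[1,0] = -44.93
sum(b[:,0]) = -84.99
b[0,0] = 33.27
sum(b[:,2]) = -205.95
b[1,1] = 77.44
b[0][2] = -79.52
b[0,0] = 33.27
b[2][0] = -73.33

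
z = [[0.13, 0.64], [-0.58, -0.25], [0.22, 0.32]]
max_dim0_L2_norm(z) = 0.76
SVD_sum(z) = [[0.35, 0.47], [-0.33, -0.44], [0.23, 0.31]] + [[-0.22, 0.17], [-0.25, 0.19], [-0.01, 0.01]]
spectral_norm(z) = 0.89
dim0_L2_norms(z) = [0.63, 0.76]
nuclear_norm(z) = 1.31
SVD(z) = [[-0.66, -0.67], [0.61, -0.74], [-0.43, -0.04]] @ diag([0.8938393083668977, 0.4210122216969312]) @ [[-0.60, -0.80], [0.8, -0.60]]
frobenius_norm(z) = 0.99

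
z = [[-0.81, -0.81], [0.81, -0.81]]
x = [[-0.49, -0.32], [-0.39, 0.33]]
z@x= [[0.71, -0.01], [-0.08, -0.53]]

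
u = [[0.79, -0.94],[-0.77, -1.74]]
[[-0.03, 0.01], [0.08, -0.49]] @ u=[[-0.03, 0.01], [0.44, 0.78]]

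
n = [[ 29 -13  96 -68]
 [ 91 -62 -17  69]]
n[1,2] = -17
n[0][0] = 29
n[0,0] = 29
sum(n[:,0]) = 120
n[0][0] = 29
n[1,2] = -17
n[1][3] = 69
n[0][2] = 96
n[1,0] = 91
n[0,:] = [29, -13, 96, -68]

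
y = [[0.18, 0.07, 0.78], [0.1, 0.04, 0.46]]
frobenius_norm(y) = 0.93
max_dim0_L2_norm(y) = 0.91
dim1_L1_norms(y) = [1.03, 0.6]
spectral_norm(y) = 0.93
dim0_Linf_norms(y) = [0.18, 0.07, 0.78]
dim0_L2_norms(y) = [0.21, 0.08, 0.91]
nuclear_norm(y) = 0.94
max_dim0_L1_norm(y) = 1.24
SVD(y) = [[-0.86, -0.51], [-0.51, 0.86]] @ diag([0.93213319108132, 0.005264416829596683]) @ [[-0.22, -0.09, -0.97], [-0.95, -0.19, 0.23]]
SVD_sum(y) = [[0.18, 0.07, 0.78], [0.10, 0.04, 0.46]] + [[0.0,0.00,-0.00],[-0.00,-0.0,0.00]]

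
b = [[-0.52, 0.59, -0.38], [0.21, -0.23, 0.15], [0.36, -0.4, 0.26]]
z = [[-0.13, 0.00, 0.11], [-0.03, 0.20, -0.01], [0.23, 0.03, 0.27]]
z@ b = [[0.11, -0.12, 0.08], [0.05, -0.06, 0.04], [-0.02, 0.02, -0.01]]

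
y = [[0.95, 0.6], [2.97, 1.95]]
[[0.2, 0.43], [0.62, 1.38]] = y @ [[0.17, 0.28],[0.06, 0.28]]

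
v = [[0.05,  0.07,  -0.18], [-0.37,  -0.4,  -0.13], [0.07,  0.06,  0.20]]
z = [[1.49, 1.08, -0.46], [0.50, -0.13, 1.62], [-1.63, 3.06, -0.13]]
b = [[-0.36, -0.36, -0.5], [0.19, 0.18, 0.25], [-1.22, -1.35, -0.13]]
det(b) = 0.01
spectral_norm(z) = 3.52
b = z @ v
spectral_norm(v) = 0.58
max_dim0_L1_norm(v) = 0.53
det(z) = -10.75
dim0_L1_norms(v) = [0.49, 0.53, 0.51]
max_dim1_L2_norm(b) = 1.82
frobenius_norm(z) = 4.30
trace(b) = -0.31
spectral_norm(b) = 1.93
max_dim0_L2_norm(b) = 1.41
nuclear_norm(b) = 2.43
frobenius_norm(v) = 0.63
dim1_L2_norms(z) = [1.9, 1.7, 3.47]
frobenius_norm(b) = 1.99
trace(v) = -0.15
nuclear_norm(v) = 0.84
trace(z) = 1.23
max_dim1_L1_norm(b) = 2.7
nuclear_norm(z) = 7.02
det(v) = -0.00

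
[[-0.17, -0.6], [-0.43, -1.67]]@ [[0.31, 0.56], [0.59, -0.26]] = [[-0.41,  0.06], [-1.12,  0.19]]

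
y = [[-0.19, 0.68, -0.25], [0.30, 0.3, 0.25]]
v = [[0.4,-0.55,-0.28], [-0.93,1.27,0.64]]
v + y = [[0.21, 0.13, -0.53], [-0.63, 1.57, 0.89]]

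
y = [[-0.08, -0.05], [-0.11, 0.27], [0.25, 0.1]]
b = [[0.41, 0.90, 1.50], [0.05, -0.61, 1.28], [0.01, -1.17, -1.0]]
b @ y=[[0.24, 0.37], [0.38, -0.04], [-0.12, -0.42]]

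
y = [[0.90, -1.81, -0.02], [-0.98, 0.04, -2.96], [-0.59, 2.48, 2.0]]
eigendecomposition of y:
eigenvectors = [[(0.86+0j), 0.37+0.27j, 0.37-0.27j], [0.43+0.00j, (0.23-0.55j), (0.23+0.55j)], [-0.28+0.00j, -0.66+0.00j, -0.66-0.00j]]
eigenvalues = [0j, (1.47+2.3j), (1.47-2.3j)]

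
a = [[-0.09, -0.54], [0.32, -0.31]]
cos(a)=[[1.08,  -0.11], [0.07,  1.04]]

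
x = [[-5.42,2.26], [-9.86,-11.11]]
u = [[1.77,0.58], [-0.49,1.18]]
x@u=[[-10.7, -0.48], [-12.01, -18.83]]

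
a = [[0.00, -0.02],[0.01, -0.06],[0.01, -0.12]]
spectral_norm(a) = 0.14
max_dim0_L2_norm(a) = 0.14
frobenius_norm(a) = 0.14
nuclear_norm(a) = 0.14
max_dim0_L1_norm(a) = 0.2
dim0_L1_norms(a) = [0.02, 0.2]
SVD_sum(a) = [[0.00,-0.02], [0.01,-0.06], [0.01,-0.12]] + [[-0.0, -0.0], [0.00, 0.00], [-0.0, -0.00]]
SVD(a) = [[0.15, -0.4],  [0.45, 0.84],  [0.88, -0.36]] @ diag([0.13629495193551905, 0.004866834381253519]) @ [[0.1,-1.0], [1.00,0.1]]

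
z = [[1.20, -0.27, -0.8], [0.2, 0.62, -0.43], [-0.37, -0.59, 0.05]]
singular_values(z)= [1.54, 0.9, 0.29]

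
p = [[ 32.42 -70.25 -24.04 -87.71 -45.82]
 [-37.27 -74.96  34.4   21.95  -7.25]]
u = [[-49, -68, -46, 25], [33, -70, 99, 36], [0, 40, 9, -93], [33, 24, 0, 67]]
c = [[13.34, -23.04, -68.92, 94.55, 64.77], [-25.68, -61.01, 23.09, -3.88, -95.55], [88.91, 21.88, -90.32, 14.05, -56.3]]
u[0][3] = 25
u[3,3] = 67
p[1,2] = 34.4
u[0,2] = -46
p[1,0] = -37.27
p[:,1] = [-70.25, -74.96]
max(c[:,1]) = 21.88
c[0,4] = 64.77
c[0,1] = -23.04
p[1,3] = 21.95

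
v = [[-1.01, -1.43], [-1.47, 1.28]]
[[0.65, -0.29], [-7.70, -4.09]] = v @ [[3.0, 1.83], [-2.57, -1.09]]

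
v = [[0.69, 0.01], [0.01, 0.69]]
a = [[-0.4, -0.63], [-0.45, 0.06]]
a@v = [[-0.28, -0.44], [-0.31, 0.04]]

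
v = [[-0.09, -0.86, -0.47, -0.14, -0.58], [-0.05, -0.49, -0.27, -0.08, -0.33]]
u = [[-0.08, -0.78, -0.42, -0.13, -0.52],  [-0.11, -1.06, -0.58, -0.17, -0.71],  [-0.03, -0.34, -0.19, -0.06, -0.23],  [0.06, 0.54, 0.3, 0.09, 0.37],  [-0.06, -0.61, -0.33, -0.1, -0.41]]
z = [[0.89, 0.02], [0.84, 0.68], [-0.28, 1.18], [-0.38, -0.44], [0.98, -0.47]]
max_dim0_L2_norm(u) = 1.58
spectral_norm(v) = 1.32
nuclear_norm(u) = 2.14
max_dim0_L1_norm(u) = 3.33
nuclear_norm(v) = 1.33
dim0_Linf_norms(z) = [0.98, 1.18]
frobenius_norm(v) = 1.32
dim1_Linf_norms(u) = [0.78, 1.06, 0.34, 0.54, 0.61]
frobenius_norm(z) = 2.22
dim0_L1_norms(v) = [0.14, 1.35, 0.74, 0.22, 0.91]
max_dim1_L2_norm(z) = 1.21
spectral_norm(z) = 1.64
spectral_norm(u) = 2.12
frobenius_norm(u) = 2.12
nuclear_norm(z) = 3.14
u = z @ v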